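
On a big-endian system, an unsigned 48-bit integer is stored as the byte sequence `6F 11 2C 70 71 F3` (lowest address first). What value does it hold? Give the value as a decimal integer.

In big-endian order the high byte comes first in memory.
The bytes are already most-significant first: 0x6F112C7071F3.
0x6F112C7071F3 = 122119550693875.

122119550693875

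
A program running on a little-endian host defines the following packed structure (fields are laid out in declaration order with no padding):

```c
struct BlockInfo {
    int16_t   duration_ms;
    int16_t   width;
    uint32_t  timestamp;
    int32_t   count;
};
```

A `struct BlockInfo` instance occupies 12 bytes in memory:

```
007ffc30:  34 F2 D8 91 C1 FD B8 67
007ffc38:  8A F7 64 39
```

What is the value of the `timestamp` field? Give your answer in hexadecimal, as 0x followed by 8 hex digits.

0x67B8FDC1

`timestamp` follows `duration_ms` (2 B), `width` (2 B), so it starts at offset 2 + 2 = 4 and occupies 4 bytes.
Bytes at offsets 4..7: C1 FD B8 67.
Little-endian stores the least-significant byte at the lowest address.
Reassemble most-significant byte first: 67 B8 FD C1 → 0x67B8FDC1.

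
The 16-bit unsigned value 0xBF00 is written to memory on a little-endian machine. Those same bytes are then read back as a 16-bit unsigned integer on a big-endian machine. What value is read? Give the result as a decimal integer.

191

Stored little-endian, the bytes at ascending addresses are 00 BF.
Read back as big-endian, the last byte is least significant, giving 0x00BF.
0x00BF = 191.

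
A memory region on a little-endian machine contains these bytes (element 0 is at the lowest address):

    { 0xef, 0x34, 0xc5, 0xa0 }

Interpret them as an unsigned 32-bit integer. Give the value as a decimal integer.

In little-endian order the low byte comes first in memory.
Reassemble most-significant byte first: A0 C5 34 EF → 0xA0C534EF.
0xA0C534EF = 2697278703.

2697278703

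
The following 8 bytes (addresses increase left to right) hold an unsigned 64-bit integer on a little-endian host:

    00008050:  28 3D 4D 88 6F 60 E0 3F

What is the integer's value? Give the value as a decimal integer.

4602784851317046568

Little-endian stores the least-significant byte at the lowest address.
Reassemble most-significant byte first: 3F E0 60 6F 88 4D 3D 28 → 0x3FE0606F884D3D28.
0x3FE0606F884D3D28 = 4602784851317046568.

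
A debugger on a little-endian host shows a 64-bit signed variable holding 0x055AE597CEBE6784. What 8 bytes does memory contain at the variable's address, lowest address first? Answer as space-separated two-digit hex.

84 67 BE CE 97 E5 5A 05

Split into bytes (most-significant first): 05 5A E5 97 CE BE 67 84.
Little-endian: lowest address holds the least-significant byte.
So at ascending addresses the bytes are 84 67 BE CE 97 E5 5A 05.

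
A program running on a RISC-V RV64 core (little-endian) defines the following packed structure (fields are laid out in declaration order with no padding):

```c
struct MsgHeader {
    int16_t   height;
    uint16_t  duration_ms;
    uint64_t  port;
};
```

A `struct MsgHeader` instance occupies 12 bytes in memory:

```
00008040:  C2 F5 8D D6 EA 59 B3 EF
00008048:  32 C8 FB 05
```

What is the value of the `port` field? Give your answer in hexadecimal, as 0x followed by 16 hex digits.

`port` follows `height` (2 B), `duration_ms` (2 B), so it starts at offset 2 + 2 = 4 and occupies 8 bytes.
Bytes at offsets 4..11: EA 59 B3 EF 32 C8 FB 05.
In little-endian order the low byte comes first in memory.
Reassemble most-significant byte first: 05 FB C8 32 EF B3 59 EA → 0x05FBC832EFB359EA.

0x05FBC832EFB359EA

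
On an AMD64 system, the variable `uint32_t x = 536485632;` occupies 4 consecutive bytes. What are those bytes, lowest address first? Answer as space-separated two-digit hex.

00 1F FA 1F

536485632 in hexadecimal, padded to 32 bits, is 0x1FFA1F00.
Split into bytes (most-significant first): 1F FA 1F 00.
Little-endian: lowest address holds the least-significant byte.
So at ascending addresses the bytes are 00 1F FA 1F.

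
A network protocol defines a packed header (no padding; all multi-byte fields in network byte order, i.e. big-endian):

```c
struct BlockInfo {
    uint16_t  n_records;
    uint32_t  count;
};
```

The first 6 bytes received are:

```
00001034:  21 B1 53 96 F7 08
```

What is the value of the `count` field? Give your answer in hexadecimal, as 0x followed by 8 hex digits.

0x5396F708

`count` follows `n_records` (2 bytes), so it starts at byte offset 2 and occupies 4 bytes.
Bytes at offsets 2..5: 53 96 F7 08.
In big-endian order the high byte comes first in memory.
The bytes are already most-significant first: 0x5396F708.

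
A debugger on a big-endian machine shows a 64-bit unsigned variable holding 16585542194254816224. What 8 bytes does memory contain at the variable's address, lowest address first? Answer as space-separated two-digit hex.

16585542194254816224 in hexadecimal, padded to 64 bits, is 0xE62BAEC06FCFA3E0.
Split into bytes (most-significant first): E6 2B AE C0 6F CF A3 E0.
Big-endian: lowest address holds the most-significant byte.
So the memory order matches the most-significant-first order: E6 2B AE C0 6F CF A3 E0.

E6 2B AE C0 6F CF A3 E0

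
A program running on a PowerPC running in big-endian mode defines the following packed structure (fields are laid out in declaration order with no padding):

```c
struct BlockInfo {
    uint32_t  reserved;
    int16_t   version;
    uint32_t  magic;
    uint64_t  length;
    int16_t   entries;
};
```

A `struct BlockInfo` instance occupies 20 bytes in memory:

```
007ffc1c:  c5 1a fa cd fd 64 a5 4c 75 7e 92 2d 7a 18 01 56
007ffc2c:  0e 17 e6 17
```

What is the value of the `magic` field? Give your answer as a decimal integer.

2773251454

`magic` follows `reserved` (4 B), `version` (2 B), so it starts at offset 4 + 2 = 6 and occupies 4 bytes.
Bytes at offsets 6..9: A5 4C 75 7E.
Big-endian stores the most-significant byte at the lowest address.
The bytes are already most-significant first: 0xA54C757E.
0xA54C757E = 2773251454.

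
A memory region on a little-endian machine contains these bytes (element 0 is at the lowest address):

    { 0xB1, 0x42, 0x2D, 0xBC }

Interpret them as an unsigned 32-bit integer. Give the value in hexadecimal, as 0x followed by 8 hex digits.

0xBC2D42B1

Little-endian stores the least-significant byte at the lowest address.
Reassemble most-significant byte first: BC 2D 42 B1 → 0xBC2D42B1.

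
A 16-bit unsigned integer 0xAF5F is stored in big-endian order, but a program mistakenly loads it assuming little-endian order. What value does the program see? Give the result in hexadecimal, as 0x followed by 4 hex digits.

Stored big-endian, the bytes at ascending addresses are AF 5F.
Read back as little-endian, the first byte is least significant, giving 0x5FAF.

0x5FAF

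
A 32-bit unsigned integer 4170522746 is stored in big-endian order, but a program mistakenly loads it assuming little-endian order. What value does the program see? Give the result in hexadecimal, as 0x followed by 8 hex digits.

4170522746 in 32-bit hexadecimal is 0xF895207A.
Stored big-endian, the bytes at ascending addresses are F8 95 20 7A.
Read back as little-endian, the first byte is least significant, giving 0x7A2095F8.

0x7A2095F8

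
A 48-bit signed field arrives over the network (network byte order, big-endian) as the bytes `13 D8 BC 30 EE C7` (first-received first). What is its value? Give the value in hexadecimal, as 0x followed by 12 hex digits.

0x13D8BC30EEC7

Big-endian: lowest address holds the most-significant byte.
The bytes are already most-significant first: 0x13D8BC30EEC7.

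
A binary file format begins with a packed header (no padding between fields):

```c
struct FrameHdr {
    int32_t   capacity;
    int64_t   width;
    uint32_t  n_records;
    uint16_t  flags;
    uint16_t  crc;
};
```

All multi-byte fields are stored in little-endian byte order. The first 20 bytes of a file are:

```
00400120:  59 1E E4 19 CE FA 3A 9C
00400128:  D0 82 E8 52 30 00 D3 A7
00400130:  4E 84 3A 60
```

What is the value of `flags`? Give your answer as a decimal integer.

`flags` follows `capacity` (4 B), `width` (8 B), `n_records` (4 B), so it starts at offset 4 + 8 + 4 = 16 and occupies 2 bytes.
Bytes at offsets 16..17: 4E 84.
Little-endian stores the least-significant byte at the lowest address.
Reassemble most-significant byte first: 84 4E → 0x844E.
0x844E = 33870.

33870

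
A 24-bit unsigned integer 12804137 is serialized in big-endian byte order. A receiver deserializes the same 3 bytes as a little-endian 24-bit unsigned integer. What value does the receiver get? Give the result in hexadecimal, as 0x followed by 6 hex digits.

12804137 in 24-bit hexadecimal is 0xC36029.
Stored big-endian, the bytes at ascending addresses are C3 60 29.
Read back as little-endian, the first byte is least significant, giving 0x2960C3.

0x2960C3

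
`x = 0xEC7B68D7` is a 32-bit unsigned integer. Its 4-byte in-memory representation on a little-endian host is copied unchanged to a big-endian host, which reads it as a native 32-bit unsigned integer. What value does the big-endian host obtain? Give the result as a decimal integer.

Stored little-endian, the bytes at ascending addresses are D7 68 7B EC.
Read back as big-endian, the last byte is least significant, giving 0xD7687BEC.
0xD7687BEC = 3613948908.

3613948908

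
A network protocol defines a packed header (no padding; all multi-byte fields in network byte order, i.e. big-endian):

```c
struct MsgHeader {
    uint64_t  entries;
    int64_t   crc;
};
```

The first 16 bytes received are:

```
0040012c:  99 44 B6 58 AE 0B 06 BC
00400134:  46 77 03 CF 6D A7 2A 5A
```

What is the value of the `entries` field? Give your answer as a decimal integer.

`entries` is the first field, at byte offset 0, occupying 8 bytes.
Bytes at offsets 0..7: 99 44 B6 58 AE 0B 06 BC.
Big-endian: lowest address holds the most-significant byte.
The bytes are already most-significant first: 0x9944B658AE0B06BC.
0x9944B658AE0B06BC = 11044152678212634300.

11044152678212634300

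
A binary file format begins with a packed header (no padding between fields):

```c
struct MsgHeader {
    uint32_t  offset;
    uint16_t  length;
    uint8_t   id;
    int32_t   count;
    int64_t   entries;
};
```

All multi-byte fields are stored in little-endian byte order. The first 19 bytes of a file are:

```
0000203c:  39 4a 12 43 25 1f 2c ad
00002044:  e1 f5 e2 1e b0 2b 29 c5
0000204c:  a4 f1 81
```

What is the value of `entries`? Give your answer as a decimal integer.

`entries` follows `offset` (4 B), `length` (2 B), `id` (1 B), `count` (4 B), so it starts at offset 4 + 2 + 1 + 4 = 11 and occupies 8 bytes.
Bytes at offsets 11..18: 1E B0 2B 29 C5 A4 F1 81.
In little-endian order the low byte comes first in memory.
Reassemble most-significant byte first: 81 F1 A4 C5 29 2B B0 1E → 0x81F1A4C5292BB01E.
Top bit is set, so as a signed 64-bit value this is 0x81F1A4C5292BB01E − 2^64 = -9083297806723338210.

-9083297806723338210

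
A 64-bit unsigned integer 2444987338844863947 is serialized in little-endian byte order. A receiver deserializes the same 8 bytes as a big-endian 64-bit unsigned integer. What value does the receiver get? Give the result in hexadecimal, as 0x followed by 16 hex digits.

0xCBFD2CD40757EE21

2444987338844863947 in 64-bit hexadecimal is 0x21EE5707D42CFDCB.
Stored little-endian, the bytes at ascending addresses are CB FD 2C D4 07 57 EE 21.
Read back as big-endian, the last byte is least significant, giving 0xCBFD2CD40757EE21.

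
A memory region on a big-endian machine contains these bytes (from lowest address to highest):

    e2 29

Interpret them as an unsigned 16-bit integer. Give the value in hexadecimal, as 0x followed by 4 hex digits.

0xE229

Big-endian: lowest address holds the most-significant byte.
The bytes are already most-significant first: 0xE229.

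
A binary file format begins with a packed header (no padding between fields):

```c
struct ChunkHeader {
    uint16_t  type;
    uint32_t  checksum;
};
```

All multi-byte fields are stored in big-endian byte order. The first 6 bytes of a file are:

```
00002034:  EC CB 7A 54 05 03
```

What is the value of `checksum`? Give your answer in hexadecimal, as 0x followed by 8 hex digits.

`checksum` follows `type` (2 bytes), so it starts at byte offset 2 and occupies 4 bytes.
Bytes at offsets 2..5: 7A 54 05 03.
In big-endian order the high byte comes first in memory.
The bytes are already most-significant first: 0x7A540503.

0x7A540503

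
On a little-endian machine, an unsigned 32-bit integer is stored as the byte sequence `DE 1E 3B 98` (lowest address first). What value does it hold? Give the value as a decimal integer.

In little-endian order the low byte comes first in memory.
Reassemble most-significant byte first: 98 3B 1E DE → 0x983B1EDE.
0x983B1EDE = 2554011358.

2554011358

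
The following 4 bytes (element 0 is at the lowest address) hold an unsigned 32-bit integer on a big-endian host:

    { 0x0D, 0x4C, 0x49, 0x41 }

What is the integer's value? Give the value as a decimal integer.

223103297

In big-endian order the high byte comes first in memory.
The bytes are already most-significant first: 0x0D4C4941.
0x0D4C4941 = 223103297.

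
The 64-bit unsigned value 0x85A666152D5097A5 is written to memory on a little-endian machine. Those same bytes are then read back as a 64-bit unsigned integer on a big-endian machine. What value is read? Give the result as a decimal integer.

11932093892304217733

Stored little-endian, the bytes at ascending addresses are A5 97 50 2D 15 66 A6 85.
Read back as big-endian, the last byte is least significant, giving 0xA597502D1566A685.
0xA597502D1566A685 = 11932093892304217733.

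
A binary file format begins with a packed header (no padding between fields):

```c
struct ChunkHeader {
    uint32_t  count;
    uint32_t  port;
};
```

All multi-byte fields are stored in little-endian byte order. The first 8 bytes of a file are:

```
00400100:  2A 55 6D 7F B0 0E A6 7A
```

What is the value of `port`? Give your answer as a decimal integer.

`port` follows `count` (4 bytes), so it starts at byte offset 4 and occupies 4 bytes.
Bytes at offsets 4..7: B0 0E A6 7A.
In little-endian order the low byte comes first in memory.
Reassemble most-significant byte first: 7A A6 0E B0 → 0x7AA60EB0.
0x7AA60EB0 = 2057703088.

2057703088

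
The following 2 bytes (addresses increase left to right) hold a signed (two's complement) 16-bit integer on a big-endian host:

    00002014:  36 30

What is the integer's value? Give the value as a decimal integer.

13872

Big-endian: lowest address holds the most-significant byte.
The bytes are already most-significant first: 0x3630.
0x3630 = 13872.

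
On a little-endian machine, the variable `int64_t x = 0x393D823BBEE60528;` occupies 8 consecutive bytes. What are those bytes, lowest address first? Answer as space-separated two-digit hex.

28 05 E6 BE 3B 82 3D 39

Split into bytes (most-significant first): 39 3D 82 3B BE E6 05 28.
Little-endian stores the least-significant byte at the lowest address.
So at ascending addresses the bytes are 28 05 E6 BE 3B 82 3D 39.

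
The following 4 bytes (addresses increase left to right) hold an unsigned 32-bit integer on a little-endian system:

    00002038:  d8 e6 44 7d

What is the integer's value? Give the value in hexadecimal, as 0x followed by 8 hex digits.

0x7D44E6D8

In little-endian order the low byte comes first in memory.
Reassemble most-significant byte first: 7D 44 E6 D8 → 0x7D44E6D8.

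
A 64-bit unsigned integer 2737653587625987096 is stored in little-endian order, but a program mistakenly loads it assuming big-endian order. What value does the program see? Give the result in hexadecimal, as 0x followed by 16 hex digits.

2737653587625987096 in 64-bit hexadecimal is 0x25FE196EE8854C18.
Stored little-endian, the bytes at ascending addresses are 18 4C 85 E8 6E 19 FE 25.
Read back as big-endian, the last byte is least significant, giving 0x184C85E86E19FE25.

0x184C85E86E19FE25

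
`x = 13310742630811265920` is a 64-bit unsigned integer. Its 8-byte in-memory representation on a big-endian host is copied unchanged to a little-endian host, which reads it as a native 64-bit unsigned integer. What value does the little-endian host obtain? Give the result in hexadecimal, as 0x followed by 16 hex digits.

13310742630811265920 in 64-bit hexadecimal is 0xB8B941E63E276B80.
Stored big-endian, the bytes at ascending addresses are B8 B9 41 E6 3E 27 6B 80.
Read back as little-endian, the first byte is least significant, giving 0x806B273EE641B9B8.

0x806B273EE641B9B8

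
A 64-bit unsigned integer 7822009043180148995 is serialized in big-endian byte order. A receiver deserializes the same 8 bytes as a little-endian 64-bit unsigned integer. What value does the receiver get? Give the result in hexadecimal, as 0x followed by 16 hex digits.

7822009043180148995 in 64-bit hexadecimal is 0x6C8D5BC830A55903.
Stored big-endian, the bytes at ascending addresses are 6C 8D 5B C8 30 A5 59 03.
Read back as little-endian, the first byte is least significant, giving 0x0359A530C85B8D6C.

0x0359A530C85B8D6C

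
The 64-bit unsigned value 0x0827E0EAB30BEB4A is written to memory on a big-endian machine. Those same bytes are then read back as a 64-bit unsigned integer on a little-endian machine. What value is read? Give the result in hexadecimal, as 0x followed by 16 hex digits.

Stored big-endian, the bytes at ascending addresses are 08 27 E0 EA B3 0B EB 4A.
Read back as little-endian, the first byte is least significant, giving 0x4AEB0BB3EAE02708.

0x4AEB0BB3EAE02708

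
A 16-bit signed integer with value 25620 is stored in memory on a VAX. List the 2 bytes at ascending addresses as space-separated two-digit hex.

14 64

25620 in hexadecimal, padded to 16 bits, is 0x6414.
Split into bytes (most-significant first): 64 14.
Little-endian stores the least-significant byte at the lowest address.
So at ascending addresses the bytes are 14 64.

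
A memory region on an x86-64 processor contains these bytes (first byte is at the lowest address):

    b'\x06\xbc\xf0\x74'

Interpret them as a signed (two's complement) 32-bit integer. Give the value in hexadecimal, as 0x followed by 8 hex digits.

0x74F0BC06

In little-endian order the low byte comes first in memory.
Reassemble most-significant byte first: 74 F0 BC 06 → 0x74F0BC06.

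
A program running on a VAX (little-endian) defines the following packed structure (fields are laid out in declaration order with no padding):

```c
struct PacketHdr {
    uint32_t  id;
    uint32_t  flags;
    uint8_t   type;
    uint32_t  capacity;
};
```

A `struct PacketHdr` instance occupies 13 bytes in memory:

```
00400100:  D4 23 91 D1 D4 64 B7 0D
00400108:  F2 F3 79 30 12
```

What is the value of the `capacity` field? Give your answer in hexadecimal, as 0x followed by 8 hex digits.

0x123079F3

`capacity` follows `id` (4 B), `flags` (4 B), `type` (1 B), so it starts at offset 4 + 4 + 1 = 9 and occupies 4 bytes.
Bytes at offsets 9..12: F3 79 30 12.
Little-endian: lowest address holds the least-significant byte.
Reassemble most-significant byte first: 12 30 79 F3 → 0x123079F3.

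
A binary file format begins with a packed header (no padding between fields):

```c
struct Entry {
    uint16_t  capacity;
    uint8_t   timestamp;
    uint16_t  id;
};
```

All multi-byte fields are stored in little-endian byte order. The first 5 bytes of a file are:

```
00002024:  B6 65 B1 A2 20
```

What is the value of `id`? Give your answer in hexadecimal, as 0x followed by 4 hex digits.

0x20A2

`id` follows `capacity` (2 B), `timestamp` (1 B), so it starts at offset 2 + 1 = 3 and occupies 2 bytes.
Bytes at offsets 3..4: A2 20.
In little-endian order the low byte comes first in memory.
Reassemble most-significant byte first: 20 A2 → 0x20A2.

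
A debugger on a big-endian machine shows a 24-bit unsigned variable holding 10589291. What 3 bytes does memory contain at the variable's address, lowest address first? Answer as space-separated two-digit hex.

10589291 in hexadecimal, padded to 24 bits, is 0xA1946B.
Split into bytes (most-significant first): A1 94 6B.
Big-endian stores the most-significant byte at the lowest address.
So the memory order matches the most-significant-first order: A1 94 6B.

A1 94 6B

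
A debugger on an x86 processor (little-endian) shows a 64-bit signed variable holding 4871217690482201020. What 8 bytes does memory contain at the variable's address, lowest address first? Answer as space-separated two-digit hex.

BC 51 CA 40 AE 0A 9A 43

4871217690482201020 in hexadecimal, padded to 64 bits, is 0x439A0AAE40CA51BC.
Split into bytes (most-significant first): 43 9A 0A AE 40 CA 51 BC.
Little-endian: lowest address holds the least-significant byte.
So at ascending addresses the bytes are BC 51 CA 40 AE 0A 9A 43.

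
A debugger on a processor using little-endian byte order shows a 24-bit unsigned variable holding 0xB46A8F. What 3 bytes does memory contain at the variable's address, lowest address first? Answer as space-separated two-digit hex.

8F 6A B4

Split into bytes (most-significant first): B4 6A 8F.
Little-endian: lowest address holds the least-significant byte.
So at ascending addresses the bytes are 8F 6A B4.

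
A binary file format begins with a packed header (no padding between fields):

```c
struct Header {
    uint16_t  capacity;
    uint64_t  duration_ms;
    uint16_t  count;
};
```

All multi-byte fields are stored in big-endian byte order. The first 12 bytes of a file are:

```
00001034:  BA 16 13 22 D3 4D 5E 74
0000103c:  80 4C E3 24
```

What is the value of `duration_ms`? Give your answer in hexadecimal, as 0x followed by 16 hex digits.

`duration_ms` follows `capacity` (2 bytes), so it starts at byte offset 2 and occupies 8 bytes.
Bytes at offsets 2..9: 13 22 D3 4D 5E 74 80 4C.
Big-endian: lowest address holds the most-significant byte.
The bytes are already most-significant first: 0x1322D34D5E74804C.

0x1322D34D5E74804C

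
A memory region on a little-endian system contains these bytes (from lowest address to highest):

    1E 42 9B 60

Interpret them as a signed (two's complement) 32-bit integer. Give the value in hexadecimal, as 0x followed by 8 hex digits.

In little-endian order the low byte comes first in memory.
Reassemble most-significant byte first: 60 9B 42 1E → 0x609B421E.

0x609B421E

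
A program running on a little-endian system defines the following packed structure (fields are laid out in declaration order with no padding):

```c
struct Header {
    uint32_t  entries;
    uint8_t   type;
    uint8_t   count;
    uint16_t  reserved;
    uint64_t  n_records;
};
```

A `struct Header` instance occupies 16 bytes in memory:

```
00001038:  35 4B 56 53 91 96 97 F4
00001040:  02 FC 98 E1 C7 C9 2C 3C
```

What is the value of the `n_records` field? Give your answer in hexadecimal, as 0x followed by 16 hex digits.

`n_records` follows `entries` (4 B), `type` (1 B), `count` (1 B), `reserved` (2 B), so it starts at offset 4 + 1 + 1 + 2 = 8 and occupies 8 bytes.
Bytes at offsets 8..15: 02 FC 98 E1 C7 C9 2C 3C.
Little-endian: lowest address holds the least-significant byte.
Reassemble most-significant byte first: 3C 2C C9 C7 E1 98 FC 02 → 0x3C2CC9C7E198FC02.

0x3C2CC9C7E198FC02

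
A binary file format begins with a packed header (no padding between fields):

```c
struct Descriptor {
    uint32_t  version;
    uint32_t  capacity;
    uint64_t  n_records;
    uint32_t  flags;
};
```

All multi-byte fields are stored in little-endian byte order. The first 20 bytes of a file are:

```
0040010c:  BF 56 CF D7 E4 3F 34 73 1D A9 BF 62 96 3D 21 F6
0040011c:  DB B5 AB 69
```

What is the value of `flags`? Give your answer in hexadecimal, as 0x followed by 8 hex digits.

`flags` follows `version` (4 B), `capacity` (4 B), `n_records` (8 B), so it starts at offset 4 + 4 + 8 = 16 and occupies 4 bytes.
Bytes at offsets 16..19: DB B5 AB 69.
Little-endian stores the least-significant byte at the lowest address.
Reassemble most-significant byte first: 69 AB B5 DB → 0x69ABB5DB.

0x69ABB5DB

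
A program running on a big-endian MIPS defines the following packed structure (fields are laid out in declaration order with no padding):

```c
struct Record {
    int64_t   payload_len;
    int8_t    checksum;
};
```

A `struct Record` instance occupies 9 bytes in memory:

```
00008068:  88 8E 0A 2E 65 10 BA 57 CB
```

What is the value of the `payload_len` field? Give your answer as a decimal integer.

`payload_len` is the first field, at byte offset 0, occupying 8 bytes.
Bytes at offsets 0..7: 88 8E 0A 2E 65 10 BA 57.
Big-endian: lowest address holds the most-significant byte.
The bytes are already most-significant first: 0x888E0A2E6510BA57.
Top bit is set, so as a signed 64-bit value this is 0x888E0A2E6510BA57 − 2^64 = -8606930643478070697.

-8606930643478070697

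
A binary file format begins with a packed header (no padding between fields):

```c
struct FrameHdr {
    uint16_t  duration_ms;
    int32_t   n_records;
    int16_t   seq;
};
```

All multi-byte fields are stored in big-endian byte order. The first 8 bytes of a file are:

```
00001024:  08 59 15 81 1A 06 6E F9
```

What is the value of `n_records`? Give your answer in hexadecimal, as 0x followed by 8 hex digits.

0x15811A06

`n_records` follows `duration_ms` (2 bytes), so it starts at byte offset 2 and occupies 4 bytes.
Bytes at offsets 2..5: 15 81 1A 06.
Big-endian stores the most-significant byte at the lowest address.
The bytes are already most-significant first: 0x15811A06.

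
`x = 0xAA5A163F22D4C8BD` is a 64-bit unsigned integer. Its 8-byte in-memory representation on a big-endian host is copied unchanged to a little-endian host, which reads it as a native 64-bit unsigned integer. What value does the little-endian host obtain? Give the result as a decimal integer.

Stored big-endian, the bytes at ascending addresses are AA 5A 16 3F 22 D4 C8 BD.
Read back as little-endian, the first byte is least significant, giving 0xBDC8D4223F165AAA.
0xBDC8D4223F165AAA = 13675413512062917290.

13675413512062917290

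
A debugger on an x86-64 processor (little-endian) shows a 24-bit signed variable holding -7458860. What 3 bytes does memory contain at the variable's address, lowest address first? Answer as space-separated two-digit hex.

Two's complement of -7458860 in 24 bits: 7458860 = 0x71D02C; invert → 0x8E2FD3; add 1 → 0x8E2FD4.
Split into bytes (most-significant first): 8E 2F D4.
In little-endian order the low byte comes first in memory.
So at ascending addresses the bytes are D4 2F 8E.

D4 2F 8E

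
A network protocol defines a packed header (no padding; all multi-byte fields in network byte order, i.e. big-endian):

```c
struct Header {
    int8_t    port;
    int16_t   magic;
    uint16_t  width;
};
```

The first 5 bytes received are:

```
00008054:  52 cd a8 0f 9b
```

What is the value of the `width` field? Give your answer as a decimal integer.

3995

`width` follows `port` (1 B), `magic` (2 B), so it starts at offset 1 + 2 = 3 and occupies 2 bytes.
Bytes at offsets 3..4: 0F 9B.
In big-endian order the high byte comes first in memory.
The bytes are already most-significant first: 0x0F9B.
0x0F9B = 3995.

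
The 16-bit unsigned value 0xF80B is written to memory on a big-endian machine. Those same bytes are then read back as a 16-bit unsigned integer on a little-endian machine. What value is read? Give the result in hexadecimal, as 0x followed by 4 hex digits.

0x0BF8

Stored big-endian, the bytes at ascending addresses are F8 0B.
Read back as little-endian, the first byte is least significant, giving 0x0BF8.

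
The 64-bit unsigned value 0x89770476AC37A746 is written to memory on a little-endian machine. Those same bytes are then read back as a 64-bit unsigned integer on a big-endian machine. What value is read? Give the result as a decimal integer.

5091099117619541897

Stored little-endian, the bytes at ascending addresses are 46 A7 37 AC 76 04 77 89.
Read back as big-endian, the last byte is least significant, giving 0x46A737AC76047789.
0x46A737AC76047789 = 5091099117619541897.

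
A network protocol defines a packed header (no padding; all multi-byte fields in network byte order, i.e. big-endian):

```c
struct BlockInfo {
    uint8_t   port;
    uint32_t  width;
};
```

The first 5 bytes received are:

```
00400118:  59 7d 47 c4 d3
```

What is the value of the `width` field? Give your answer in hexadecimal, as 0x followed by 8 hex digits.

`width` follows `port` (1 byte), so it starts at byte offset 1 and occupies 4 bytes.
Bytes at offsets 1..4: 7D 47 C4 D3.
Big-endian: lowest address holds the most-significant byte.
The bytes are already most-significant first: 0x7D47C4D3.

0x7D47C4D3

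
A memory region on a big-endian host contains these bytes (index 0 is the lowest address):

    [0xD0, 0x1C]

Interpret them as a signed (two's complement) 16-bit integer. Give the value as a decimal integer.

Big-endian: lowest address holds the most-significant byte.
The bytes are already most-significant first: 0xD01C.
Top bit is set, so as a signed 16-bit value this is 0xD01C − 2^16 = -12260.

-12260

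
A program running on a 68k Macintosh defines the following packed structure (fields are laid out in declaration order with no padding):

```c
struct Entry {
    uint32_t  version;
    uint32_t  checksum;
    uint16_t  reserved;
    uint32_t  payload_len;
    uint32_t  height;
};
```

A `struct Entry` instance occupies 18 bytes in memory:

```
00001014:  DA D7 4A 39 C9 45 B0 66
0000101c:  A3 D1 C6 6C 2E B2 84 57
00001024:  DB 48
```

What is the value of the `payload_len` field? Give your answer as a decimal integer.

`payload_len` follows `version` (4 B), `checksum` (4 B), `reserved` (2 B), so it starts at offset 4 + 4 + 2 = 10 and occupies 4 bytes.
Bytes at offsets 10..13: C6 6C 2E B2.
In big-endian order the high byte comes first in memory.
The bytes are already most-significant first: 0xC66C2EB2.
0xC66C2EB2 = 3328978610.

3328978610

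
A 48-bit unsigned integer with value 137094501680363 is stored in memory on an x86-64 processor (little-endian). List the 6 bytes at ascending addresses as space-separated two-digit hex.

EB C4 12 CD AF 7C

137094501680363 in hexadecimal, padded to 48 bits, is 0x7CAFCD12C4EB.
Split into bytes (most-significant first): 7C AF CD 12 C4 EB.
Little-endian stores the least-significant byte at the lowest address.
So at ascending addresses the bytes are EB C4 12 CD AF 7C.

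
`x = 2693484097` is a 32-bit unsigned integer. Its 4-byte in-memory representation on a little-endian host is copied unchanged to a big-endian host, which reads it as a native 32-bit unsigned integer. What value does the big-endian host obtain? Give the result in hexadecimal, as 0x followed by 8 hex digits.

0x414E8BA0

2693484097 in 32-bit hexadecimal is 0xA08B4E41.
Stored little-endian, the bytes at ascending addresses are 41 4E 8B A0.
Read back as big-endian, the last byte is least significant, giving 0x414E8BA0.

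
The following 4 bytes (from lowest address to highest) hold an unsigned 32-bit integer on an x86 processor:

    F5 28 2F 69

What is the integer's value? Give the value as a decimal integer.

1764698357

Little-endian: lowest address holds the least-significant byte.
Reassemble most-significant byte first: 69 2F 28 F5 → 0x692F28F5.
0x692F28F5 = 1764698357.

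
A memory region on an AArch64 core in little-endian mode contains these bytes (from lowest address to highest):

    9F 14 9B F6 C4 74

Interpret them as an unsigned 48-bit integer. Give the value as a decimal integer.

128389299770527

Little-endian stores the least-significant byte at the lowest address.
Reassemble most-significant byte first: 74 C4 F6 9B 14 9F → 0x74C4F69B149F.
0x74C4F69B149F = 128389299770527.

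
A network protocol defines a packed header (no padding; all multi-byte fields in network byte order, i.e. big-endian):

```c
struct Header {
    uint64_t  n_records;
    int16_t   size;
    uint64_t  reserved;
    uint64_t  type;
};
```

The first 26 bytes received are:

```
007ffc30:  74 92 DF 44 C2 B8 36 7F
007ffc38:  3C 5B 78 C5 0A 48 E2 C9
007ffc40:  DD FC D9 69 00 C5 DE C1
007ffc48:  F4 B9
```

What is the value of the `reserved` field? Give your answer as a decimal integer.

`reserved` follows `n_records` (8 B), `size` (2 B), so it starts at offset 8 + 2 = 10 and occupies 8 bytes.
Bytes at offsets 10..17: 78 C5 0A 48 E2 C9 DD FC.
Big-endian: lowest address holds the most-significant byte.
The bytes are already most-significant first: 0x78C50A48E2C9DDFC.
0x78C50A48E2C9DDFC = 8702373163122155004.

8702373163122155004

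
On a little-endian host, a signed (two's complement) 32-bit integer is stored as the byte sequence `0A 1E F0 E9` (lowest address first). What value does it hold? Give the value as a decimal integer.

Little-endian: lowest address holds the least-significant byte.
Reassemble most-significant byte first: E9 F0 1E 0A → 0xE9F01E0A.
Top bit is set, so as a signed 32-bit value this is 0xE9F01E0A − 2^32 = -370139638.

-370139638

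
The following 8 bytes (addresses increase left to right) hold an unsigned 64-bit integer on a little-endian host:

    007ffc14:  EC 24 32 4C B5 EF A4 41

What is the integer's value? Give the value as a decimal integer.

Little-endian stores the least-significant byte at the lowest address.
Reassemble most-significant byte first: 41 A4 EF B5 4C 32 24 EC → 0x41A4EFB54C3224EC.
0x41A4EFB54C3224EC = 4730169070592337132.

4730169070592337132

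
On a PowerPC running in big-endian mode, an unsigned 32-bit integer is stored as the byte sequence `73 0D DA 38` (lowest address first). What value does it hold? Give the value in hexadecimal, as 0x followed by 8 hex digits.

Big-endian: lowest address holds the most-significant byte.
The bytes are already most-significant first: 0x730DDA38.

0x730DDA38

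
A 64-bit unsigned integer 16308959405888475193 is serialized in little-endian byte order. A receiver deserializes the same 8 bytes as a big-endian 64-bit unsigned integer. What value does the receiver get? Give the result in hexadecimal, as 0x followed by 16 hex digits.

0x39903FCC2B1055E2

16308959405888475193 in 64-bit hexadecimal is 0xE255102BCC3F9039.
Stored little-endian, the bytes at ascending addresses are 39 90 3F CC 2B 10 55 E2.
Read back as big-endian, the last byte is least significant, giving 0x39903FCC2B1055E2.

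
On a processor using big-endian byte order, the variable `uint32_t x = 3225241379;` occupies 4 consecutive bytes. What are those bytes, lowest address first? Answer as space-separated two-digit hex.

3225241379 in hexadecimal, padded to 32 bits, is 0xC03D4723.
Split into bytes (most-significant first): C0 3D 47 23.
In big-endian order the high byte comes first in memory.
So the memory order matches the most-significant-first order: C0 3D 47 23.

C0 3D 47 23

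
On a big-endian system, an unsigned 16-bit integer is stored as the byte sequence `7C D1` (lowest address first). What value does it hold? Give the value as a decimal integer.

In big-endian order the high byte comes first in memory.
The bytes are already most-significant first: 0x7CD1.
0x7CD1 = 31953.

31953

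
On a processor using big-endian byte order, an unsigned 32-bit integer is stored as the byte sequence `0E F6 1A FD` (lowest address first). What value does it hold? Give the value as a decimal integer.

251009789

In big-endian order the high byte comes first in memory.
The bytes are already most-significant first: 0x0EF61AFD.
0x0EF61AFD = 251009789.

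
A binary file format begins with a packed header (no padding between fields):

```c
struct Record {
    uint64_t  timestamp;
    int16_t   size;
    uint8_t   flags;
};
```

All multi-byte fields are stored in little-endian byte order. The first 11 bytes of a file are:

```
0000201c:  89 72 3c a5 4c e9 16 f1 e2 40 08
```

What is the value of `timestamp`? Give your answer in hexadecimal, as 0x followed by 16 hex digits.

0xF116E94CA53C7289

`timestamp` is the first field, at byte offset 0, occupying 8 bytes.
Bytes at offsets 0..7: 89 72 3C A5 4C E9 16 F1.
In little-endian order the low byte comes first in memory.
Reassemble most-significant byte first: F1 16 E9 4C A5 3C 72 89 → 0xF116E94CA53C7289.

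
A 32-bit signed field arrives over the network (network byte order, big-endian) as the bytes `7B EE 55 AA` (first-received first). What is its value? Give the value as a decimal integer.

2079217066

Big-endian: lowest address holds the most-significant byte.
The bytes are already most-significant first: 0x7BEE55AA.
0x7BEE55AA = 2079217066.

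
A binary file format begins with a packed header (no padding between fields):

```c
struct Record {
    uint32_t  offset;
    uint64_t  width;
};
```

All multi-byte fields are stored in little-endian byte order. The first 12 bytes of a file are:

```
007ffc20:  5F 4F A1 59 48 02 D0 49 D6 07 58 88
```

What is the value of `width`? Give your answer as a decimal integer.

9824611204051501640

`width` follows `offset` (4 bytes), so it starts at byte offset 4 and occupies 8 bytes.
Bytes at offsets 4..11: 48 02 D0 49 D6 07 58 88.
Little-endian stores the least-significant byte at the lowest address.
Reassemble most-significant byte first: 88 58 07 D6 49 D0 02 48 → 0x885807D649D00248.
0x885807D649D00248 = 9824611204051501640.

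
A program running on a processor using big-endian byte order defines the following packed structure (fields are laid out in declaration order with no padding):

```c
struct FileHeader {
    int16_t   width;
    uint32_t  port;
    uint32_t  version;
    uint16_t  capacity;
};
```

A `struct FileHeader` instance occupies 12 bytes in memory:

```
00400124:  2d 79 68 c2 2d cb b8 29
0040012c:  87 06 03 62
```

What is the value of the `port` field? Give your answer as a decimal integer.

1757556171

`port` follows `width` (2 bytes), so it starts at byte offset 2 and occupies 4 bytes.
Bytes at offsets 2..5: 68 C2 2D CB.
Big-endian: lowest address holds the most-significant byte.
The bytes are already most-significant first: 0x68C22DCB.
0x68C22DCB = 1757556171.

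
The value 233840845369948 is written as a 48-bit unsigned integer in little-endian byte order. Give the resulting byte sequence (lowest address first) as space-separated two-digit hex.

233840845369948 in hexadecimal, padded to 48 bits, is 0xD4AD5085B25C.
Split into bytes (most-significant first): D4 AD 50 85 B2 5C.
Little-endian: lowest address holds the least-significant byte.
So at ascending addresses the bytes are 5C B2 85 50 AD D4.

5C B2 85 50 AD D4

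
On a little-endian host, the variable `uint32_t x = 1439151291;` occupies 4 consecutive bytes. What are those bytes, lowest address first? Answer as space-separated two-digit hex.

1439151291 in hexadecimal, padded to 32 bits, is 0x55C7B4BB.
Split into bytes (most-significant first): 55 C7 B4 BB.
Little-endian stores the least-significant byte at the lowest address.
So at ascending addresses the bytes are BB B4 C7 55.

BB B4 C7 55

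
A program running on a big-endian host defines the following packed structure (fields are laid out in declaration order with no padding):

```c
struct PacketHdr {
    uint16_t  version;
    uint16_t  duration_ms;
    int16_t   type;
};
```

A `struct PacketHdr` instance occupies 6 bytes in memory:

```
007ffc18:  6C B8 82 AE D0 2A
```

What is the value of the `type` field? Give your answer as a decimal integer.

-12246

`type` follows `version` (2 B), `duration_ms` (2 B), so it starts at offset 2 + 2 = 4 and occupies 2 bytes.
Bytes at offsets 4..5: D0 2A.
In big-endian order the high byte comes first in memory.
The bytes are already most-significant first: 0xD02A.
Top bit is set, so as a signed 16-bit value this is 0xD02A − 2^16 = -12246.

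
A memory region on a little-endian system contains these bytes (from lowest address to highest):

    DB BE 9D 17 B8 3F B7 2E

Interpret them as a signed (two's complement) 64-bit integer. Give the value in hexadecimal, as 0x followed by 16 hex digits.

0x2EB73FB8179DBEDB

In little-endian order the low byte comes first in memory.
Reassemble most-significant byte first: 2E B7 3F B8 17 9D BE DB → 0x2EB73FB8179DBEDB.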